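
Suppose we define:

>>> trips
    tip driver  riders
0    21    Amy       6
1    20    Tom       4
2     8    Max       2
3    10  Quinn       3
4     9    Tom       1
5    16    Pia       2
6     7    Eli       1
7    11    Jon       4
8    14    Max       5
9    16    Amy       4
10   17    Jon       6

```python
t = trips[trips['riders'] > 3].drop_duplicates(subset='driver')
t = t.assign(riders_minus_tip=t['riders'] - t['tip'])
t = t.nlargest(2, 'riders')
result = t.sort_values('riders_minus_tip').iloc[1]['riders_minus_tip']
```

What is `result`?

-9

filter rows where riders > 3:
    tip driver  riders
0    21    Amy       6
1    20    Tom       4
7    11    Jon       4
8    14    Max       5
9    16    Amy       4
10   17    Jon       6
drop duplicate driver (keep=first):
   tip driver  riders
0   21    Amy       6
1   20    Tom       4
7   11    Jon       4
8   14    Max       5
add column riders_minus_tip = t['riders'] - t['tip']:
   tip driver  riders  riders_minus_tip
0   21    Amy       6               -15
1   20    Tom       4               -16
7   11    Jon       4                -7
8   14    Max       5                -9
take 2 rows with largest riders:
   tip driver  riders  riders_minus_tip
0   21    Amy       6               -15
8   14    Max       5                -9
sort by riders_minus_tip:
   tip driver  riders  riders_minus_tip
0   21    Amy       6               -15
8   14    Max       5                -9
Finally, value at position 1, column 'riders_minus_tip' = -9.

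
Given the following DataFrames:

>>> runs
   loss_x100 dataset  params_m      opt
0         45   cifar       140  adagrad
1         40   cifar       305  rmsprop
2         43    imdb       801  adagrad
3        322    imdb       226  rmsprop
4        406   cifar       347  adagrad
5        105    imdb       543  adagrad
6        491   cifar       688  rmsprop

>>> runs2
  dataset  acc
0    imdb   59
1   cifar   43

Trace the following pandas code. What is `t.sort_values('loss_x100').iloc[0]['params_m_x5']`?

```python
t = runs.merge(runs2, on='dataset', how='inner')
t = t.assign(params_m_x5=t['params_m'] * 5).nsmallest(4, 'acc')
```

1525

merge on 'dataset' (how='inner') → 7 rows:
   loss_x100 dataset  params_m      opt  acc
0         45   cifar       140  adagrad   43
1         40   cifar       305  rmsprop   43
2         43    imdb       801  adagrad   59
3        322    imdb       226  rmsprop   59
4        406   cifar       347  adagrad   43
5        105    imdb       543  adagrad   59
6        491   cifar       688  rmsprop   43
add column params_m_x5 = t['params_m'] * 5:
   loss_x100 dataset  params_m      opt  acc  params_m_x5
0         45   cifar       140  adagrad   43          700
1         40   cifar       305  rmsprop   43         1525
2         43    imdb       801  adagrad   59         4005
3        322    imdb       226  rmsprop   59         1130
4        406   cifar       347  adagrad   43         1735
5        105    imdb       543  adagrad   59         2715
6        491   cifar       688  rmsprop   43         3440
take 4 rows with smallest acc:
   loss_x100 dataset  params_m      opt  acc  params_m_x5
0         45   cifar       140  adagrad   43          700
1         40   cifar       305  rmsprop   43         1525
4        406   cifar       347  adagrad   43         1735
6        491   cifar       688  rmsprop   43         3440
sort by loss_x100:
   loss_x100 dataset  params_m      opt  acc  params_m_x5
1         40   cifar       305  rmsprop   43         1525
0         45   cifar       140  adagrad   43          700
4        406   cifar       347  adagrad   43         1735
6        491   cifar       688  rmsprop   43         3440
Hence 1525.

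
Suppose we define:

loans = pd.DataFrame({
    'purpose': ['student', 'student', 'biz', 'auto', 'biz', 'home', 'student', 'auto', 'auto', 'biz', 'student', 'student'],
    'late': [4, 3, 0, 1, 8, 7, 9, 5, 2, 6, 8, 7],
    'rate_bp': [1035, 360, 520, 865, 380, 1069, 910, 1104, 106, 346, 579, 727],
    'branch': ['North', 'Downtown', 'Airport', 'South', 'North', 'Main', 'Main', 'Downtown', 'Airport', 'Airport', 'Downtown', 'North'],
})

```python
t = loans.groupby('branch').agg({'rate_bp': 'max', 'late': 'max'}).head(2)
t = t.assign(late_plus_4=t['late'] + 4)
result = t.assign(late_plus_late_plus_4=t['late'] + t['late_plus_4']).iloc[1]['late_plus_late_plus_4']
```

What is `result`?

20

group by branch: max(rate_bp), max(late):
          rate_bp  late
branch                 
Airport       520     6
Downtown     1104     8
Main         1069     9
North        1035     8
South         865     1
take first 2 rows:
          rate_bp  late
branch                 
Airport       520     6
Downtown     1104     8
add column late_plus_4 = t['late'] + 4:
          rate_bp  late  late_plus_4
branch                              
Airport       520     6           10
Downtown     1104     8           12
add column late_plus_late_plus_4 = t['late'] + t['late_plus_4']:
          rate_bp  late  late_plus_4  late_plus_late_plus_4
branch                                                     
Airport       520     6           10                     16
Downtown     1104     8           12                     20
value at position 1, column 'late_plus_late_plus_4' → 20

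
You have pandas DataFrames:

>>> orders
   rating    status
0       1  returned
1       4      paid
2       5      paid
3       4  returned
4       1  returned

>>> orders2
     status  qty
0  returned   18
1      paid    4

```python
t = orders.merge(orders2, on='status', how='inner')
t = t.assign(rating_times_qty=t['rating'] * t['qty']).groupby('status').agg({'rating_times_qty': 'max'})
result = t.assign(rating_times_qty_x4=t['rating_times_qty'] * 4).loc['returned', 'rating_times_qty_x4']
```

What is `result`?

merge on 'status' (how='inner') → 5 rows:
   rating    status  qty
0       1  returned   18
1       4      paid    4
2       5      paid    4
3       4  returned   18
4       1  returned   18
add column rating_times_qty = t['rating'] * t['qty']:
   rating    status  qty  rating_times_qty
0       1  returned   18                18
1       4      paid    4                16
2       5      paid    4                20
3       4  returned   18                72
4       1  returned   18                18
group by status, max of rating_times_qty:
          rating_times_qty
status                    
paid                    20
returned                72
add column rating_times_qty_x4 = t['rating_times_qty'] * 4:
          rating_times_qty  rating_times_qty_x4
status                                         
paid                    20                   80
returned                72                  288
Reading off the value at row 'returned', column 'rating_times_qty_x4', we get 288.

288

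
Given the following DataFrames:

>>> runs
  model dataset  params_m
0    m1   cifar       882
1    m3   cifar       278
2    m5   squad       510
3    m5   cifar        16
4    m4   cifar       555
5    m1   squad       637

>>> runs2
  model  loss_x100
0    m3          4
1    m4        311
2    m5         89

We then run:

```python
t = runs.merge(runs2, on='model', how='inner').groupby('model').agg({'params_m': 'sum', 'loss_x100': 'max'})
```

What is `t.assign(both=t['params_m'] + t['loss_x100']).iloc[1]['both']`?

merge on 'model' (how='inner') → 4 rows:
  model dataset  params_m  loss_x100
0    m3   cifar       278          4
1    m5   squad       510         89
2    m5   cifar        16         89
3    m4   cifar       555        311
group by model: sum(params_m), max(loss_x100):
       params_m  loss_x100
model                     
m3          278          4
m4          555        311
m5          526         89
add column both = t['params_m'] + t['loss_x100']:
       params_m  loss_x100  both
model                           
m3          278          4   282
m4          555        311   866
m5          526         89   615
So iloc[1]['both'] = 866.

866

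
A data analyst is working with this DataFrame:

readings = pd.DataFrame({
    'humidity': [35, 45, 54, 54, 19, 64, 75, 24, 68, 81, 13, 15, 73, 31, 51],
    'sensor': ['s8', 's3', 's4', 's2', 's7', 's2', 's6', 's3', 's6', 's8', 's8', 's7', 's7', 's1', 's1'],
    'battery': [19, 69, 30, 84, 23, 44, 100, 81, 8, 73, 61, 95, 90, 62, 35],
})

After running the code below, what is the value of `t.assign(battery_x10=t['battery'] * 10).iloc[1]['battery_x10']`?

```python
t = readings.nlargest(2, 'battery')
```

take 2 rows with largest battery:
    humidity sensor  battery
6         75     s6      100
11        15     s7       95
add column battery_x10 = t['battery'] * 10:
    humidity sensor  battery  battery_x10
6         75     s6      100         1000
11        15     s7       95          950
Finally, value at position 1, column 'battery_x10' = 950.

950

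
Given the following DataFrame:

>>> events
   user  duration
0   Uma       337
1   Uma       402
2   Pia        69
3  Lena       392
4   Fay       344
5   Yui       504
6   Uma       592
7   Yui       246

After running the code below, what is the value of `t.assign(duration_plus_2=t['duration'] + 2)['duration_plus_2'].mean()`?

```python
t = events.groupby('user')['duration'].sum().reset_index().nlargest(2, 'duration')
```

group by user, sum of duration:
user
Fay      344
Lena     392
Pia       69
Uma     1331
Yui      750
Name: duration, dtype: int64
reset_index():
   user  duration
0   Fay       344
1  Lena       392
2   Pia        69
3   Uma      1331
4   Yui       750
take 2 rows with largest duration:
  user  duration
3  Uma      1331
4  Yui       750
add column duration_plus_2 = t['duration'] + 2:
  user  duration  duration_plus_2
3  Uma      1331             1333
4  Yui       750              752

1042.5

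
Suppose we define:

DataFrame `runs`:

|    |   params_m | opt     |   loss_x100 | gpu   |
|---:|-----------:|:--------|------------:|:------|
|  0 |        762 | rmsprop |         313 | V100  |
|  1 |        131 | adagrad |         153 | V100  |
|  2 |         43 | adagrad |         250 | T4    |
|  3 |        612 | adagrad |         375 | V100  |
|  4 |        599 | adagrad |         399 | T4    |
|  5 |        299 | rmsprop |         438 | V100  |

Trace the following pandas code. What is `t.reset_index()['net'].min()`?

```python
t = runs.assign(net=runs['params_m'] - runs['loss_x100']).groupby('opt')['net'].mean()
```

52.0

add column net = runs['params_m'] - runs['loss_x100']:
   params_m      opt  loss_x100   gpu  net
0       762  rmsprop        313  V100  449
1       131  adagrad        153  V100  -22
2        43  adagrad        250    T4 -207
3       612  adagrad        375  V100  237
4       599  adagrad        399    T4  200
5       299  rmsprop        438  V100 -139
group by opt, mean of net:
opt
adagrad     52.0
rmsprop    155.0
Name: net, dtype: float64
reset_index():
       opt    net
0  adagrad   52.0
1  rmsprop  155.0
Hence 52.0.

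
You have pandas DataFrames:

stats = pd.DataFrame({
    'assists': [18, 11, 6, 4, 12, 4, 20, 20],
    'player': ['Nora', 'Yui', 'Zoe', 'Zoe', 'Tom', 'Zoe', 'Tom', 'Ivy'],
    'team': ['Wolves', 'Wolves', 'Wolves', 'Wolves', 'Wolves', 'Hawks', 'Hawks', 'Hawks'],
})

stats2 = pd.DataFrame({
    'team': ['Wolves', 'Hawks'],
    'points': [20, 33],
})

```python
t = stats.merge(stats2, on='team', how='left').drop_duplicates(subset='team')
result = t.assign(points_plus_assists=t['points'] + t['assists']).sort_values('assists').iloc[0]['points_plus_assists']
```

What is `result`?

merge on 'team' (how='left') → 8 rows:
   assists player    team  points
0       18   Nora  Wolves      20
1       11    Yui  Wolves      20
2        6    Zoe  Wolves      20
3        4    Zoe  Wolves      20
4       12    Tom  Wolves      20
5        4    Zoe   Hawks      33
6       20    Tom   Hawks      33
7       20    Ivy   Hawks      33
drop duplicate team (keep=first):
   assists player    team  points
0       18   Nora  Wolves      20
5        4    Zoe   Hawks      33
add column points_plus_assists = t['points'] + t['assists']:
   assists player    team  points  points_plus_assists
0       18   Nora  Wolves      20                   38
5        4    Zoe   Hawks      33                   37
sort by assists:
   assists player    team  points  points_plus_assists
5        4    Zoe   Hawks      33                   37
0       18   Nora  Wolves      20                   38

37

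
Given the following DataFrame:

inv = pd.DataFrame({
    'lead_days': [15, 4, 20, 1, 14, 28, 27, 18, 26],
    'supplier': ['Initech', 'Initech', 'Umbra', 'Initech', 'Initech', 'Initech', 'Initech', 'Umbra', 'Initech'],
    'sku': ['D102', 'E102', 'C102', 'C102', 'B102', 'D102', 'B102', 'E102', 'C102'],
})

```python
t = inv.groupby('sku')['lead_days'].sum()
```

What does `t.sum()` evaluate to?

153

group by sku, sum of lead_days:
sku
B102    41
C102    47
D102    43
E102    22
Name: lead_days, dtype: int64
sum of the resulting series → 153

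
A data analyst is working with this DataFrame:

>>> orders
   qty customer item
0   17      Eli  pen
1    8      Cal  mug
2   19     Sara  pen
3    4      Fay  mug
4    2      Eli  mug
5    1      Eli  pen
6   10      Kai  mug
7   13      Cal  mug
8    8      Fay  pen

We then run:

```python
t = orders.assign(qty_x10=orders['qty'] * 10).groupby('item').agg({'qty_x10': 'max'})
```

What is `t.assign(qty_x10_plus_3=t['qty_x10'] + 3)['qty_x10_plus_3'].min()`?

133

add column qty_x10 = orders['qty'] * 10:
   qty customer item  qty_x10
0   17      Eli  pen      170
1    8      Cal  mug       80
2   19     Sara  pen      190
3    4      Fay  mug       40
4    2      Eli  mug       20
5    1      Eli  pen       10
6   10      Kai  mug      100
7   13      Cal  mug      130
8    8      Fay  pen       80
group by item, max of qty_x10:
      qty_x10
item         
mug       130
pen       190
add column qty_x10_plus_3 = t['qty_x10'] + 3:
      qty_x10  qty_x10_plus_3
item                         
mug       130             133
pen       190             193
Finally, min of column 'qty_x10_plus_3' = 133.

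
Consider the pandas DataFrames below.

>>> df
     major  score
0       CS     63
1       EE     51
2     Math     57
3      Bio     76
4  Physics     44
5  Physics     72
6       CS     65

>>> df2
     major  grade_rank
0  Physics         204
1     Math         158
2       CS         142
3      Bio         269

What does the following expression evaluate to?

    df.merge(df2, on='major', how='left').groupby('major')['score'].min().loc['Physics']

44

merge on 'major' (how='left') → 7 rows:
     major  score  grade_rank
0       CS     63       142.0
1       EE     51         NaN
2     Math     57       158.0
3      Bio     76       269.0
4  Physics     44       204.0
5  Physics     72       204.0
6       CS     65       142.0
group by major, min of score:
major
Bio        76
CS         63
EE         51
Math       57
Physics    44
Name: score, dtype: int64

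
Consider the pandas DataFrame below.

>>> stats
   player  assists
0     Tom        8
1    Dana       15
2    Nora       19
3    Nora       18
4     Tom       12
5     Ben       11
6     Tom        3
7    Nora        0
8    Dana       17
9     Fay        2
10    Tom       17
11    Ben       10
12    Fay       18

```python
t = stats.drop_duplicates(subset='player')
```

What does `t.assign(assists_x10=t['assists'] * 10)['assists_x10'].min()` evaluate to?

20

drop duplicate player (keep=first):
  player  assists
0    Tom        8
1   Dana       15
2   Nora       19
5    Ben       11
9    Fay        2
add column assists_x10 = t['assists'] * 10:
  player  assists  assists_x10
0    Tom        8           80
1   Dana       15          150
2   Nora       19          190
5    Ben       11          110
9    Fay        2           20
Hence 20.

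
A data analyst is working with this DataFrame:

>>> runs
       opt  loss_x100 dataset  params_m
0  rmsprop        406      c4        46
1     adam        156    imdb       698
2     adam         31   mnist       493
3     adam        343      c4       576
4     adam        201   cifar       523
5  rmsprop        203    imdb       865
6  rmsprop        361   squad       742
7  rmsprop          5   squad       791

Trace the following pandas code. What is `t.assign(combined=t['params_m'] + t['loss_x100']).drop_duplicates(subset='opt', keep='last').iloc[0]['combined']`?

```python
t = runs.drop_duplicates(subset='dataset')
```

drop duplicate dataset (keep=first):
       opt  loss_x100 dataset  params_m
0  rmsprop        406      c4        46
1     adam        156    imdb       698
2     adam         31   mnist       493
4     adam        201   cifar       523
6  rmsprop        361   squad       742
add column combined = t['params_m'] + t['loss_x100']:
       opt  loss_x100 dataset  params_m  combined
0  rmsprop        406      c4        46       452
1     adam        156    imdb       698       854
2     adam         31   mnist       493       524
4     adam        201   cifar       523       724
6  rmsprop        361   squad       742      1103
drop duplicate opt (keep=last):
       opt  loss_x100 dataset  params_m  combined
4     adam        201   cifar       523       724
6  rmsprop        361   squad       742      1103
Hence 724.

724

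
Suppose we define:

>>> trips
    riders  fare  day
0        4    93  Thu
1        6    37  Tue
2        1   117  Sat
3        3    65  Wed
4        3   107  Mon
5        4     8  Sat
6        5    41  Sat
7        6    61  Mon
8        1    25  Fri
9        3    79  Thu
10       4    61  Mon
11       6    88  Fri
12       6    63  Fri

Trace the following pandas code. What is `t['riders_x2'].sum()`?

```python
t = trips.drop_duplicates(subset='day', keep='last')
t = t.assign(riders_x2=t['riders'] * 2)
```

drop duplicate day (keep=last):
    riders  fare  day
1        6    37  Tue
3        3    65  Wed
6        5    41  Sat
9        3    79  Thu
10       4    61  Mon
12       6    63  Fri
add column riders_x2 = t['riders'] * 2:
    riders  fare  day  riders_x2
1        6    37  Tue         12
3        3    65  Wed          6
6        5    41  Sat         10
9        3    79  Thu          6
10       4    61  Mon          8
12       6    63  Fri         12
Hence 54.

54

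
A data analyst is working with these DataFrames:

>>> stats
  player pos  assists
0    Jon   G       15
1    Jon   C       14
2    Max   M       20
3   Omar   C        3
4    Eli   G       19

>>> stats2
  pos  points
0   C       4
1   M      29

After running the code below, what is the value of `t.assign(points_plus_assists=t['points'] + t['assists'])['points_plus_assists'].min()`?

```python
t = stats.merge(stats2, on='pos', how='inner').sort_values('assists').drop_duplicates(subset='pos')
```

merge on 'pos' (how='inner') → 3 rows:
  player pos  assists  points
0    Jon   C       14       4
1    Max   M       20      29
2   Omar   C        3       4
sort by assists:
  player pos  assists  points
2   Omar   C        3       4
0    Jon   C       14       4
1    Max   M       20      29
drop duplicate pos (keep=first):
  player pos  assists  points
2   Omar   C        3       4
1    Max   M       20      29
add column points_plus_assists = t['points'] + t['assists']:
  player pos  assists  points  points_plus_assists
2   Omar   C        3       4                    7
1    Max   M       20      29                   49
min of column 'points_plus_assists' → 7

7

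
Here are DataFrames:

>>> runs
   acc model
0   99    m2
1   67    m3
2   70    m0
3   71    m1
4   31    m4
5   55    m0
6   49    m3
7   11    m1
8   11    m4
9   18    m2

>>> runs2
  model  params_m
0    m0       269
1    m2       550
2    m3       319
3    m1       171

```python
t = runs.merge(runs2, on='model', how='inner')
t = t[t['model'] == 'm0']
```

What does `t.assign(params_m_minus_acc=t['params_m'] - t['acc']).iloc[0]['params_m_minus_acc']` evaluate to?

merge on 'model' (how='inner') → 8 rows:
   acc model  params_m
0   99    m2       550
1   67    m3       319
2   70    m0       269
3   71    m1       171
4   55    m0       269
5   49    m3       319
6   11    m1       171
7   18    m2       550
filter rows where model == 'm0':
   acc model  params_m
2   70    m0       269
4   55    m0       269
add column params_m_minus_acc = t['params_m'] - t['acc']:
   acc model  params_m  params_m_minus_acc
2   70    m0       269                 199
4   55    m0       269                 214
value at position 0, column 'params_m_minus_acc' → 199

199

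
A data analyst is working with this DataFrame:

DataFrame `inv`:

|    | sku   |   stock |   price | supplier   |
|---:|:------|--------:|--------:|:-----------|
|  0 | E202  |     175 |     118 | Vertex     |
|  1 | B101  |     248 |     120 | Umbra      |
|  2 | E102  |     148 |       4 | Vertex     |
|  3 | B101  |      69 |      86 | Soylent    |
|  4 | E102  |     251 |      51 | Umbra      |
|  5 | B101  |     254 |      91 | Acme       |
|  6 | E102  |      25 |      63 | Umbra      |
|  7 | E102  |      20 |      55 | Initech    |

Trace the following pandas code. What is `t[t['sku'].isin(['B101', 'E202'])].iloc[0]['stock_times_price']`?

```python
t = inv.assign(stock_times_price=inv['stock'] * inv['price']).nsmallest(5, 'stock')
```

5934

add column stock_times_price = inv['stock'] * inv['price']:
    sku  stock  price supplier  stock_times_price
0  E202    175    118   Vertex              20650
1  B101    248    120    Umbra              29760
2  E102    148      4   Vertex                592
3  B101     69     86  Soylent               5934
4  E102    251     51    Umbra              12801
5  B101    254     91     Acme              23114
6  E102     25     63    Umbra               1575
7  E102     20     55  Initech               1100
take 5 rows with smallest stock:
    sku  stock  price supplier  stock_times_price
7  E102     20     55  Initech               1100
6  E102     25     63    Umbra               1575
3  B101     69     86  Soylent               5934
2  E102    148      4   Vertex                592
0  E202    175    118   Vertex              20650
filter rows where sku in ['B101', 'E202']:
    sku  stock  price supplier  stock_times_price
3  B101     69     86  Soylent               5934
0  E202    175    118   Vertex              20650
value at position 0, column 'stock_times_price' → 5934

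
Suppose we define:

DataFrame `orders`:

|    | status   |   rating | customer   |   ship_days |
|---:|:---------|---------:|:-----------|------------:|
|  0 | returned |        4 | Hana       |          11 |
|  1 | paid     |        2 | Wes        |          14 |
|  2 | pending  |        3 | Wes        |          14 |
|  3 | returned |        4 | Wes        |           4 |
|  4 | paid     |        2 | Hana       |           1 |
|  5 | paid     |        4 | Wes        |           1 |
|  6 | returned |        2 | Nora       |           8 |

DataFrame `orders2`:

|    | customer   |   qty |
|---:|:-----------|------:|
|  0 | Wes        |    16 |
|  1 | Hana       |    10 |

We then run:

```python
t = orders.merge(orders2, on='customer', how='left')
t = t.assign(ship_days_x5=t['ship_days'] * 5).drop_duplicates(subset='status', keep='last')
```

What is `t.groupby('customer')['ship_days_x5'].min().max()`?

merge on 'customer' (how='left') → 7 rows:
     status  rating customer  ship_days   qty
0  returned       4     Hana         11  10.0
1      paid       2      Wes         14  16.0
2   pending       3      Wes         14  16.0
3  returned       4      Wes          4  16.0
4      paid       2     Hana          1  10.0
5      paid       4      Wes          1  16.0
6  returned       2     Nora          8   NaN
add column ship_days_x5 = t['ship_days'] * 5:
     status  rating customer  ship_days   qty  ship_days_x5
0  returned       4     Hana         11  10.0            55
1      paid       2      Wes         14  16.0            70
2   pending       3      Wes         14  16.0            70
3  returned       4      Wes          4  16.0            20
4      paid       2     Hana          1  10.0             5
5      paid       4      Wes          1  16.0             5
6  returned       2     Nora          8   NaN            40
drop duplicate status (keep=last):
     status  rating customer  ship_days   qty  ship_days_x5
2   pending       3      Wes         14  16.0            70
5      paid       4      Wes          1  16.0             5
6  returned       2     Nora          8   NaN            40
group by customer, min of ship_days_x5:
customer
Nora    40
Wes      5
Name: ship_days_x5, dtype: int64
Then the max of the resulting series: 40

40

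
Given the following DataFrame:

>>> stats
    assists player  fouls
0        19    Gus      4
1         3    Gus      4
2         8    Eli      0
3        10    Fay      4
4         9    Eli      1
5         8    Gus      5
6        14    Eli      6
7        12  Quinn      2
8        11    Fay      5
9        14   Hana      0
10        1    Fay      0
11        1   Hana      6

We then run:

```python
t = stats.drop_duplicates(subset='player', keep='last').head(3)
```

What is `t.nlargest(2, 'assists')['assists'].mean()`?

drop duplicate player (keep=last):
    assists player  fouls
5         8    Gus      5
6        14    Eli      6
7        12  Quinn      2
10        1    Fay      0
11        1   Hana      6
take first 3 rows:
   assists player  fouls
5        8    Gus      5
6       14    Eli      6
7       12  Quinn      2
take 2 rows with largest assists:
   assists player  fouls
6       14    Eli      6
7       12  Quinn      2
Hence 13.0.

13.0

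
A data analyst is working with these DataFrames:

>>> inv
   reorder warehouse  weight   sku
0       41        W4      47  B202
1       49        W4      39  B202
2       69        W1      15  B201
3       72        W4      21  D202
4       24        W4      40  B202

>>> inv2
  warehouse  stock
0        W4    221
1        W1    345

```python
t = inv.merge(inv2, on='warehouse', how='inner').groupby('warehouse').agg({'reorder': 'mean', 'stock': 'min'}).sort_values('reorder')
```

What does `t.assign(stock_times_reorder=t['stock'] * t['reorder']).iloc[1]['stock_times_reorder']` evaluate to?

merge on 'warehouse' (how='inner') → 5 rows:
   reorder warehouse  weight   sku  stock
0       41        W4      47  B202    221
1       49        W4      39  B202    221
2       69        W1      15  B201    345
3       72        W4      21  D202    221
4       24        W4      40  B202    221
group by warehouse: mean(reorder), min(stock):
           reorder  stock
warehouse                
W1            69.0    345
W4            46.5    221
sort by reorder:
           reorder  stock
warehouse                
W4            46.5    221
W1            69.0    345
add column stock_times_reorder = t['stock'] * t['reorder']:
           reorder  stock  stock_times_reorder
warehouse                                     
W4            46.5    221              10276.5
W1            69.0    345              23805.0

23805.0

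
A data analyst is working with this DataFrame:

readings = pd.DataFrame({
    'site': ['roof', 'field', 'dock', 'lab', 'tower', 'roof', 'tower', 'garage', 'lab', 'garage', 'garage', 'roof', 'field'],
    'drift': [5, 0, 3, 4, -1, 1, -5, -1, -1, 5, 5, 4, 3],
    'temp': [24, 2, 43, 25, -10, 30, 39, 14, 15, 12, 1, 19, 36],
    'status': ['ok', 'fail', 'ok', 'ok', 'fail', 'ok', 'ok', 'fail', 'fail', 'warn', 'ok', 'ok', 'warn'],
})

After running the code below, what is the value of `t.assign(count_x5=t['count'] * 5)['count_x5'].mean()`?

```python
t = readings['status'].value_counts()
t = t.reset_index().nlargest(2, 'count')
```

27.5

value_counts of status:
status
ok      7
fail    4
warn    2
Name: count, dtype: int64
reset_index():
  status  count
0     ok      7
1   fail      4
2   warn      2
take 2 rows with largest count:
  status  count
0     ok      7
1   fail      4
add column count_x5 = t['count'] * 5:
  status  count  count_x5
0     ok      7        35
1   fail      4        20
Taking the mean of column 'count_x5' gives 27.5.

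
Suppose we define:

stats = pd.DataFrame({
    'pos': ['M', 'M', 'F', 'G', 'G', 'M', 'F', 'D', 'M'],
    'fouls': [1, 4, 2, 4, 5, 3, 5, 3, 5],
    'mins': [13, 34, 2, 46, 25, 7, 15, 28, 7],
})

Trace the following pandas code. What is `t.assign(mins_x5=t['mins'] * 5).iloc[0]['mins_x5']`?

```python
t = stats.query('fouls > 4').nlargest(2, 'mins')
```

125

filter rows where fouls > 4:
  pos  fouls  mins
4   G      5    25
6   F      5    15
8   M      5     7
take 2 rows with largest mins:
  pos  fouls  mins
4   G      5    25
6   F      5    15
add column mins_x5 = t['mins'] * 5:
  pos  fouls  mins  mins_x5
4   G      5    25      125
6   F      5    15       75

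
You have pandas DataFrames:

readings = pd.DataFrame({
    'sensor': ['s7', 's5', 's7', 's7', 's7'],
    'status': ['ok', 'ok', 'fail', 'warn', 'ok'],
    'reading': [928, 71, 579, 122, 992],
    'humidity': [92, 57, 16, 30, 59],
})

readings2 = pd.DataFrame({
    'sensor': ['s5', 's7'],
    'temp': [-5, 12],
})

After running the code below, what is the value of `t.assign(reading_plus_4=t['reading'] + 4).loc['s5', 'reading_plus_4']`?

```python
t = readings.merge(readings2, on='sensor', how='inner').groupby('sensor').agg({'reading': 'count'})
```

merge on 'sensor' (how='inner') → 5 rows:
  sensor status  reading  humidity  temp
0     s7     ok      928        92    12
1     s5     ok       71        57    -5
2     s7   fail      579        16    12
3     s7   warn      122        30    12
4     s7     ok      992        59    12
group by sensor, count of reading:
        reading
sensor         
s5            1
s7            4
add column reading_plus_4 = t['reading'] + 4:
        reading  reading_plus_4
sensor                         
s5            1               5
s7            4               8
So loc['s5', 'reading_plus_4'] = 5.

5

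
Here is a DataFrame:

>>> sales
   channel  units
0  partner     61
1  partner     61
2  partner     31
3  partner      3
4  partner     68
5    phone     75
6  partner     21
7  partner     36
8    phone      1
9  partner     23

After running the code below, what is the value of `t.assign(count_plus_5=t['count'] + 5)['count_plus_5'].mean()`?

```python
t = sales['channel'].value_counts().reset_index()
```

value_counts of channel:
channel
partner    8
phone      2
Name: count, dtype: int64
reset_index():
   channel  count
0  partner      8
1    phone      2
add column count_plus_5 = t['count'] + 5:
   channel  count  count_plus_5
0  partner      8            13
1    phone      2             7

10.0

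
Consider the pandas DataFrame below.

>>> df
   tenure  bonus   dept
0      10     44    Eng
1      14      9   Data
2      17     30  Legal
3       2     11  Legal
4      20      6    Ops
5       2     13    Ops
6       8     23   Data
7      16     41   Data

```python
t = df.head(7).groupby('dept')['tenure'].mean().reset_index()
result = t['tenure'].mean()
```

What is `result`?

take first 7 rows:
   tenure  bonus   dept
0      10     44    Eng
1      14      9   Data
2      17     30  Legal
3       2     11  Legal
4      20      6    Ops
5       2     13    Ops
6       8     23   Data
group by dept, mean of tenure:
dept
Data     11.0
Eng      10.0
Legal     9.5
Ops      11.0
Name: tenure, dtype: float64
reset_index():
    dept  tenure
0   Data    11.0
1    Eng    10.0
2  Legal     9.5
3    Ops    11.0
So mean() = 10.375.

10.375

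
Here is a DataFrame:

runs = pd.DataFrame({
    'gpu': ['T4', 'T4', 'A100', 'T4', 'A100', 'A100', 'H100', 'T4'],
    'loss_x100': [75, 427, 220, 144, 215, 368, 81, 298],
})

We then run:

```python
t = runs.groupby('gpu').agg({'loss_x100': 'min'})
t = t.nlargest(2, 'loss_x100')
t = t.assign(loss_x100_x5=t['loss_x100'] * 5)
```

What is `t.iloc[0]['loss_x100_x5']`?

1075

group by gpu, min of loss_x100:
      loss_x100
gpu            
A100        215
H100         81
T4           75
take 2 rows with largest loss_x100:
      loss_x100
gpu            
A100        215
H100         81
add column loss_x100_x5 = t['loss_x100'] * 5:
      loss_x100  loss_x100_x5
gpu                          
A100        215          1075
H100         81           405
The value at position 0, column 'loss_x100_x5' is 1075.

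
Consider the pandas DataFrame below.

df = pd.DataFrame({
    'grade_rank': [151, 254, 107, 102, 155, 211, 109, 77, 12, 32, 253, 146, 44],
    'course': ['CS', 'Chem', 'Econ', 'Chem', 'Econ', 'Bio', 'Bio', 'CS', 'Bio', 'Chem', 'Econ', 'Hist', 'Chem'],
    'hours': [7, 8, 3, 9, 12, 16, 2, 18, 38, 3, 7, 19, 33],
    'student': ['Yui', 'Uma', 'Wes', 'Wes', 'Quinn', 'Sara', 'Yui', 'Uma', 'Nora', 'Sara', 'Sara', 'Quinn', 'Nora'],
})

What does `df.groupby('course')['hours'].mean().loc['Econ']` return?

group by course, mean of hours:
course
Bio     18.666667
CS      12.500000
Chem    13.250000
Econ     7.333333
Hist    19.000000
Name: hours, dtype: float64

7.33333333333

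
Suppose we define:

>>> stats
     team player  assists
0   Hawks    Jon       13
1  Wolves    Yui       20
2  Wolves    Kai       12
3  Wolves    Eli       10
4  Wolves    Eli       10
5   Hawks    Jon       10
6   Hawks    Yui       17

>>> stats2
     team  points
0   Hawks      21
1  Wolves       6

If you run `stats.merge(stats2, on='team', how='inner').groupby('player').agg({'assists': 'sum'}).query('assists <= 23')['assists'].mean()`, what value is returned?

18.3333333333

merge on 'team' (how='inner') → 7 rows:
     team player  assists  points
0   Hawks    Jon       13      21
1  Wolves    Yui       20       6
2  Wolves    Kai       12       6
3  Wolves    Eli       10       6
4  Wolves    Eli       10       6
5   Hawks    Jon       10      21
6   Hawks    Yui       17      21
group by player, sum of assists:
        assists
player         
Eli          20
Jon          23
Kai          12
Yui          37
filter rows where assists <= 23:
        assists
player         
Eli          20
Jon          23
Kai          12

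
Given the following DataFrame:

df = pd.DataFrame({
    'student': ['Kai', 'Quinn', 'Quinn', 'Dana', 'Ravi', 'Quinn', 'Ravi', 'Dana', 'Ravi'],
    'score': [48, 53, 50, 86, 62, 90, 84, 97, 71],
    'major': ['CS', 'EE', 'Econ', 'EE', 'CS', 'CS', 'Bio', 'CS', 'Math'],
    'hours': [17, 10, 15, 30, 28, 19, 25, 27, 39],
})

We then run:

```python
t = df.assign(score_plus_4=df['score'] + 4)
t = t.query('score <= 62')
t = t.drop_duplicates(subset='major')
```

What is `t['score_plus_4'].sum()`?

163

add column score_plus_4 = df['score'] + 4:
  student  score major  hours  score_plus_4
0     Kai     48    CS     17            52
1   Quinn     53    EE     10            57
2   Quinn     50  Econ     15            54
3    Dana     86    EE     30            90
4    Ravi     62    CS     28            66
5   Quinn     90    CS     19            94
6    Ravi     84   Bio     25            88
7    Dana     97    CS     27           101
8    Ravi     71  Math     39            75
filter rows where score <= 62:
  student  score major  hours  score_plus_4
0     Kai     48    CS     17            52
1   Quinn     53    EE     10            57
2   Quinn     50  Econ     15            54
4    Ravi     62    CS     28            66
drop duplicate major (keep=first):
  student  score major  hours  score_plus_4
0     Kai     48    CS     17            52
1   Quinn     53    EE     10            57
2   Quinn     50  Econ     15            54
So sum() = 163.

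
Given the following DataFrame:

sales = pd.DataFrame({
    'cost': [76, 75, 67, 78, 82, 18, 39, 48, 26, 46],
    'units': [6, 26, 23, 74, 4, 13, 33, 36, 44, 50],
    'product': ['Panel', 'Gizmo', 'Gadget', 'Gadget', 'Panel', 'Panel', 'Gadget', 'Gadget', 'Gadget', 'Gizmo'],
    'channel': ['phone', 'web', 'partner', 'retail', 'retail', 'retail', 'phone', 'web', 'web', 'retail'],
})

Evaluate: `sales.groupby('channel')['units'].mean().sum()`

113.083333333

group by channel, mean of units:
channel
partner    23.000000
phone      19.500000
retail     35.250000
web        35.333333
Name: units, dtype: float64
Then the sum of the resulting series: 113.083333333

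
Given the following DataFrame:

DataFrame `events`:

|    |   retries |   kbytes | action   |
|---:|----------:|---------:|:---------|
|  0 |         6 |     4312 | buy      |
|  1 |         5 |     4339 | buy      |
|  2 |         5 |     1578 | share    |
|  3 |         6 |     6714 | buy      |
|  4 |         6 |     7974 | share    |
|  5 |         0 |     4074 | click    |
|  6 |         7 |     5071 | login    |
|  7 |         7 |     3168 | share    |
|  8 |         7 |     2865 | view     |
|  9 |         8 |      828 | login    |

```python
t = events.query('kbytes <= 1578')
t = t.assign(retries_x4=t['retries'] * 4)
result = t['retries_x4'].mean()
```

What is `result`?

26.0

filter rows where kbytes <= 1578:
   retries  kbytes action
2        5    1578  share
9        8     828  login
add column retries_x4 = t['retries'] * 4:
   retries  kbytes action  retries_x4
2        5    1578  share          20
9        8     828  login          32
Reading off the mean of column 'retries_x4', we get 26.0.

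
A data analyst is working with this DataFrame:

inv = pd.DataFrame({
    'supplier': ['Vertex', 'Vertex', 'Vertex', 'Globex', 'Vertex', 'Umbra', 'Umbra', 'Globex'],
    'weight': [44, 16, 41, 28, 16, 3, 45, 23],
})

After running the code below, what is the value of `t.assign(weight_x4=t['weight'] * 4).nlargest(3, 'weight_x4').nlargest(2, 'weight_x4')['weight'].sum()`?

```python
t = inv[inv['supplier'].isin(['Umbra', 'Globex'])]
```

73

filter rows where supplier in ['Umbra', 'Globex']:
  supplier  weight
3   Globex      28
5    Umbra       3
6    Umbra      45
7   Globex      23
add column weight_x4 = t['weight'] * 4:
  supplier  weight  weight_x4
3   Globex      28        112
5    Umbra       3         12
6    Umbra      45        180
7   Globex      23         92
take 3 rows with largest weight_x4:
  supplier  weight  weight_x4
6    Umbra      45        180
3   Globex      28        112
7   Globex      23         92
take 2 rows with largest weight_x4:
  supplier  weight  weight_x4
6    Umbra      45        180
3   Globex      28        112
Then the sum of column 'weight': 73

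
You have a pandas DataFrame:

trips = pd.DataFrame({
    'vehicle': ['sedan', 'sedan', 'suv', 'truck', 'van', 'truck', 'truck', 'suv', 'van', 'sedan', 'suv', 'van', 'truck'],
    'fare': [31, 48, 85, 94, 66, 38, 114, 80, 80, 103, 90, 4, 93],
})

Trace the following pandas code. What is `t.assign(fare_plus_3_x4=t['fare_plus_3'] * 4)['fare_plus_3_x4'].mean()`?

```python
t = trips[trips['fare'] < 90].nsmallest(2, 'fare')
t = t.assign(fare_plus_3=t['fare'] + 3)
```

filter rows where fare < 90:
   vehicle  fare
0    sedan    31
1    sedan    48
2      suv    85
4      van    66
5    truck    38
7      suv    80
8      van    80
11     van     4
take 2 rows with smallest fare:
   vehicle  fare
11     van     4
0    sedan    31
add column fare_plus_3 = t['fare'] + 3:
   vehicle  fare  fare_plus_3
11     van     4            7
0    sedan    31           34
add column fare_plus_3_x4 = t['fare_plus_3'] * 4:
   vehicle  fare  fare_plus_3  fare_plus_3_x4
11     van     4            7              28
0    sedan    31           34             136
So mean() = 82.0.

82.0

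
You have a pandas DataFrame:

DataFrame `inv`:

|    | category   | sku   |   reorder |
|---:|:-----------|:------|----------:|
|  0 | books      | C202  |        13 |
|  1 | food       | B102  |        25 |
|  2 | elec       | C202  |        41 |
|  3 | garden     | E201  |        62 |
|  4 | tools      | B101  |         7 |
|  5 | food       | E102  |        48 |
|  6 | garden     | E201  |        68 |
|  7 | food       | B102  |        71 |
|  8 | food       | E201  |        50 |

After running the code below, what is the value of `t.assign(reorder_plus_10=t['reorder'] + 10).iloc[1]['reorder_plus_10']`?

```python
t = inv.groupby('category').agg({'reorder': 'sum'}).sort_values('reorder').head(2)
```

23

group by category, sum of reorder:
          reorder
category         
books          13
elec           41
food          194
garden        130
tools           7
sort by reorder:
          reorder
category         
tools           7
books          13
elec           41
garden        130
food          194
take first 2 rows:
          reorder
category         
tools           7
books          13
add column reorder_plus_10 = t['reorder'] + 10:
          reorder  reorder_plus_10
category                          
tools           7               17
books          13               23
The value at position 1, column 'reorder_plus_10' is 23.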